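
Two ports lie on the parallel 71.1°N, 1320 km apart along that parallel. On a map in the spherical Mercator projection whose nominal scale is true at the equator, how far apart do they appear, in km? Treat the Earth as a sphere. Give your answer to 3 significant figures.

4080 km

For Mercator, h = k = sec φ (a conformal cylindrical projection has a single point scale, 1/cos φ).
Along the parallel, k = sec 71.1° = 1/0.3239 = 3.087.
Map distance = 1320 × 3.087 ≈ 4080 km.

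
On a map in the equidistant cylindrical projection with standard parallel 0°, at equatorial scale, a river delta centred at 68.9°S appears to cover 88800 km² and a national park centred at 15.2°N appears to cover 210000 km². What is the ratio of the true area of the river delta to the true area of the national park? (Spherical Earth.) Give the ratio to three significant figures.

Plate carrée has h = 1 and k = sec φ, giving areal scale sec φ; true area = (apparent area) · cos φ.
True area of river delta: 88800 × cos(68.9°) = 88800 × 0.3600 = 31970 km².
True area of national park: 210000 × cos(15.2°) = 210000 × 0.9650 = 202700 km².
Ratio = 31970 / 202700 ≈ 0.158.

0.158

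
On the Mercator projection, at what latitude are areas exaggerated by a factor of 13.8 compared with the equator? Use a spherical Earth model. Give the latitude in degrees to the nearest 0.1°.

74.4°

Mercator areal scale is sec²φ.
sec²φ = 13.8  ⇒  cos²φ = 0.07246  ⇒  cos φ = 0.2692.
φ = arccos(0.2692) ≈ 74.4°.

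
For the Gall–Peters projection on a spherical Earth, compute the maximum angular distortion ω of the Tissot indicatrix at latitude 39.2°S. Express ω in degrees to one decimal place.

The Gall–Peters projection is cylindrical equal-area with φ₀ = 45°. For cylindrical equal-area with standard parallel φ₀, h = cos φ / cos φ₀ and k = cos φ₀ / cos φ, so h·k = 1.
At 39.2°: h = 1.096, k = 0.9125; principal scales a = 1.096, b = 0.9125.
sin(ω/2) = (a − b)/(a + b) = 0.1835/2.008 = 0.09135, so ω = 2 arcsin(0.09135) ≈ 10.5°.

10.5°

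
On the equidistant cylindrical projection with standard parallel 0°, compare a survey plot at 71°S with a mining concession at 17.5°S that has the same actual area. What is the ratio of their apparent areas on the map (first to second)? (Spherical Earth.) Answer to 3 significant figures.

In the plate carrée (x = Rλ, y = Rφ), meridians are true-scale (h = 1) and parallels are stretched by k = sec φ.
Areal scale at 71°: h·k = 1.000 × 3.072 = 3.072.
Areal scale at 17.5°: h·k = 1.000 × 1.049 = 1.049.
Ratio = 3.072/1.049 ≈ 2.93.

2.93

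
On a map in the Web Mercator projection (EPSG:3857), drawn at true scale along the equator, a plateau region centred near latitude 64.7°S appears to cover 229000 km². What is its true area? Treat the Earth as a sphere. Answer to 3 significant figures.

41800 km²

The Mercator projection is conformal; its linear scale factor is the same in every direction and equals sec φ = 1/cos φ.
Areal scale = k² = sec²φ = 1/cos²(64.7°) = 1/0.4274² = 5.475.
True area = apparent / (areal scale) = 229000 / 5.475 ≈ 41800 km².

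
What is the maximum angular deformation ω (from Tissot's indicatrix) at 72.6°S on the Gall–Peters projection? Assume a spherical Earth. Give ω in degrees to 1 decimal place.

The Gall–Peters projection is cylindrical equal-area with φ₀ = 45°. A cylindrical equal-area projection with standard parallel φ₀ has meridian scale h = cos φ / cos φ₀ and parallel scale k = cos φ₀ / cos φ (so areas are preserved, h·k = 1).
At 72.6°: h = 0.4229, k = 2.365; principal scales a = 2.365, b = 0.4229.
sin(ω/2) = (a − b)/(a + b) = 1.942/2.787 = 0.6966, so ω = 2 arcsin(0.6966) ≈ 88.3°.

88.3°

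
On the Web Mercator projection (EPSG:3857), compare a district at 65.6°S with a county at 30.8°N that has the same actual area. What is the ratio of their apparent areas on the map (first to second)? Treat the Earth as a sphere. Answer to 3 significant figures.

4.32

Mercator areal scale is sec²φ.
At 65.6°: sec²(65.6°) = 1/0.4131² = 5.860.
At 30.8°: sec²(30.8°) = 1/0.8590² = 1.355.
Ratio = 5.860/1.355 = cos²(30.8°)/cos²(65.6°) ≈ 4.32.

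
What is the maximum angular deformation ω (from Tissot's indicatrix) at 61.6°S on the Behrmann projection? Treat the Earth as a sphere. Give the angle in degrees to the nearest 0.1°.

64.9°

Behrmann is a cylindrical equal-area projection with standard parallels at ±30°. A cylindrical equal-area projection with standard parallel φ₀ has meridian scale h = cos φ / cos φ₀ and parallel scale k = cos φ₀ / cos φ (so areas are preserved, h·k = 1).
At 61.6°: h = 0.5492, k = 1.821; principal scales a = 1.821, b = 0.5492.
sin(ω/2) = (a − b)/(a + b) = 1.272/2.370 = 0.5365, so ω = 2 arcsin(0.5365) ≈ 64.9°.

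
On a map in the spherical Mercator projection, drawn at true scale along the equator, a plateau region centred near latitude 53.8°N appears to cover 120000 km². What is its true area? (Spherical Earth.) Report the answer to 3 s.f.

41900 km²

The Mercator projection is conformal; its linear scale factor is the same in every direction and equals sec φ = 1/cos φ.
Areal scale = k² = sec²φ = 1/cos²(53.8°) = 1/0.5906² = 2.867.
True area = apparent / (areal scale) = 120000 / 2.867 ≈ 41900 km².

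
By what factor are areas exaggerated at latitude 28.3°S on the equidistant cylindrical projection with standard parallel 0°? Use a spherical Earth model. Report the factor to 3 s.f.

1.14

Plate carrée maps x = Rλ, y = Rφ. The meridian scale is h = 1 and the parallel scale is k = 1/cos φ = sec φ.
Areal scale = h·k = 1 × sec φ; at 28.3°, h = 1.000, k = 1.136, so h·k = 1.136.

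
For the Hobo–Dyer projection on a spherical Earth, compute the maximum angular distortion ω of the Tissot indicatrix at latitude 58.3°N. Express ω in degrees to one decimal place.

Hobo–Dyer is a cylindrical equal-area projection with standard parallels at ±37.5°. Cylindrical equal-area (φ₀ = 37.5°): h = cos φ / cos 37.5° along meridians, k = cos 37.5° / cos φ along parallels; h·k = 1.
At 58.3°: h = 0.6623, k = 1.510; principal scales a = 1.510, b = 0.6623.
sin(ω/2) = (a − b)/(a + b) = 0.8475/2.172 = 0.3901, so ω = 2 arcsin(0.3901) ≈ 45.9°.

45.9°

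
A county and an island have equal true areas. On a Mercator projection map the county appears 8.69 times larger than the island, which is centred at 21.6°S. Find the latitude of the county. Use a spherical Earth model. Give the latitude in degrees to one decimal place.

71.6°

Mercator areal scale is sec²φ, so apparent-area ratio = sec²φ₁ / sec²φ₂ = cos²φ₂ / cos²φ₁.
cos²φ₂ / cos²φ₁ = 8.69  ⇒  cos φ₁ = cos 21.6° / √8.69 = 0.9298/2.948 = 0.3154.
φ₁ = arccos(0.3154) ≈ 71.6°.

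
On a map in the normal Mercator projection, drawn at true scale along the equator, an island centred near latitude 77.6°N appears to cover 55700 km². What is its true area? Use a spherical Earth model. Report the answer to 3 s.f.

2570 km²

The Mercator projection is conformal; its linear scale factor is the same in every direction and equals sec φ = 1/cos φ.
Areal scale = k² = sec²φ = 1/cos²(77.6°) = 1/0.2147² = 21.69.
True area = apparent / (areal scale) = 55700 / 21.69 ≈ 2570 km².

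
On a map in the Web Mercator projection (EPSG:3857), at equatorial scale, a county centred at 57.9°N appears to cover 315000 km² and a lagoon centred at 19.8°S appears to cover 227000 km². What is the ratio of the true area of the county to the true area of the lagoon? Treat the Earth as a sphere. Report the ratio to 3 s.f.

Mercator's areal exaggeration is sec²φ; hence true area = (apparent area) · cos²φ.
True area of county: 315000 × cos²(57.9°) = 315000 × 0.2824 = 88950 km².
True area of lagoon: 227000 × cos²(19.8°) = 227000 × 0.8853 = 201000 km².
Ratio = 88950 / 201000 ≈ 0.443.

0.443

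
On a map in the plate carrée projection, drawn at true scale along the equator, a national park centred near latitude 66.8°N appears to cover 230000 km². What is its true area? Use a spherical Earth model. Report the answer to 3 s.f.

Plate carrée maps x = Rλ, y = Rφ. The meridian scale is h = 1 and the parallel scale is k = 1/cos φ = sec φ.
Areal scale = h·k = 1 × sec φ; at 66.8°, h = 1.000, k = 2.538, so h·k = 2.538.
True area = apparent / (areal scale) = 230000 / 2.538 ≈ 90600 km².

90600 km²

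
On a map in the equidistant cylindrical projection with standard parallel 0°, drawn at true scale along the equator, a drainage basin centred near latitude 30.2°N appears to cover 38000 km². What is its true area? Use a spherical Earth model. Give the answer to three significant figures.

Plate carrée maps x = Rλ, y = Rφ. The meridian scale is h = 1 and the parallel scale is k = 1/cos φ = sec φ.
Areal scale = h·k = 1 × sec φ; at 30.2°, h = 1.000, k = 1.157, so h·k = 1.157.
True area = apparent / (areal scale) = 38000 / 1.157 ≈ 32800 km².

32800 km²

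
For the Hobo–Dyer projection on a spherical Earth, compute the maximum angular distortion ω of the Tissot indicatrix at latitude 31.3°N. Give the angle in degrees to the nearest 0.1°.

The Hobo–Dyer projection is cylindrical equal-area with φ₀ = 37.5°. For cylindrical equal-area with standard parallel φ₀, h = cos φ / cos φ₀ and k = cos φ₀ / cos φ, so h·k = 1.
At 31.3°: h = 1.077, k = 0.9285; principal scales a = 1.077, b = 0.9285.
sin(ω/2) = (a − b)/(a + b) = 0.1485/2.006 = 0.07406, so ω = 2 arcsin(0.07406) ≈ 8.5°.

8.5°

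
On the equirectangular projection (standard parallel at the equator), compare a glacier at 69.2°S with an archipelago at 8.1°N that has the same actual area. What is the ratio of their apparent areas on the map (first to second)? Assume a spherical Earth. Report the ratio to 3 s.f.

Plate carrée maps x = Rλ, y = Rφ. The meridian scale is h = 1 and the parallel scale is k = 1/cos φ = sec φ.
Areal scale at 69.2°: h·k = 1.000 × 2.816 = 2.816.
Areal scale at 8.1°: h·k = 1.000 × 1.010 = 1.010.
Ratio = 2.816/1.010 ≈ 2.79.

2.79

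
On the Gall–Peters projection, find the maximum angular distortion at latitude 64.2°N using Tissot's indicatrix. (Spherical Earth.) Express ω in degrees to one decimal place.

The Gall–Peters projection is cylindrical equal-area with φ₀ = 45°. Cylindrical equal-area (φ₀ = 45°): h = cos φ / cos 45° along meridians, k = cos 45° / cos φ along parallels; h·k = 1.
At 64.2°: h = 0.6155, k = 1.625; principal scales a = 1.625, b = 0.6155.
sin(ω/2) = (a − b)/(a + b) = 1.009/2.240 = 0.4505, so ω = 2 arcsin(0.4505) ≈ 53.5°.

53.5°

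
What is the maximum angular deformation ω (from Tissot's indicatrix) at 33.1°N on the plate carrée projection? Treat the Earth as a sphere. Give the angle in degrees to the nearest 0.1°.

10.1°

For the equirectangular projection with φ₀ = 0 (plate carrée), h = 1 along meridians and k = sec φ along parallels.
At 33.1°: h = 1.000, k = 1.194; principal scales a = 1.194, b = 1.000.
sin(ω/2) = (a − b)/(a + b) = 0.1937/2.194 = 0.08831, so ω = 2 arcsin(0.08831) ≈ 10.1°.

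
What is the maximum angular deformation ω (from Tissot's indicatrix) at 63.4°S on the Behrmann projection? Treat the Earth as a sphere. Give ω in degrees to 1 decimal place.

70.6°

Behrmann is a cylindrical equal-area projection with standard parallels at ±30°. For cylindrical equal-area with standard parallel φ₀, h = cos φ / cos φ₀ and k = cos φ₀ / cos φ, so h·k = 1.
At 63.4°: h = 0.5170, k = 1.934; principal scales a = 1.934, b = 0.5170.
sin(ω/2) = (a − b)/(a + b) = 1.417/2.451 = 0.5781, so ω = 2 arcsin(0.5781) ≈ 70.6°.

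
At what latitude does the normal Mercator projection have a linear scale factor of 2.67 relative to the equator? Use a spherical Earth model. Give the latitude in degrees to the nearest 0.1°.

68.0°

Mercator scale is k = sec φ = 1/cos φ.
1/cos φ = 2.67  ⇒  cos φ = 0.3745  ⇒  φ = arccos(0.3745) ≈ 68.0°.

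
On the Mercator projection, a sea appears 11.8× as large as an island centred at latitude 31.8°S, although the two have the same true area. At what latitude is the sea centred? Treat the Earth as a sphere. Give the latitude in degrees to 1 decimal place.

Mercator areal scale is sec²φ, so apparent-area ratio = sec²φ₁ / sec²φ₂ = cos²φ₂ / cos²φ₁.
cos²φ₂ / cos²φ₁ = 11.8  ⇒  cos φ₁ = cos 31.8° / √11.8 = 0.8499/3.435 = 0.2474.
φ₁ = arccos(0.2474) ≈ 75.7°.

75.7°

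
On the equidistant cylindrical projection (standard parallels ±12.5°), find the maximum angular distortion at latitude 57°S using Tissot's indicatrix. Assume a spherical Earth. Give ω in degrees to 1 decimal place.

33.0°

In the equirectangular projection with standard parallel φ₀ = 12.5° (x = Rλ cos φ₀, y = Rφ), meridians are true-scale (h = 1) and the parallel scale is k = cos φ₀ / cos φ.
At 57°: h = 1.000, k = 1.793; principal scales a = 1.793, b = 1.000.
sin(ω/2) = (a − b)/(a + b) = 0.7926/2.793 = 0.2838, so ω = 2 arcsin(0.2838) ≈ 33.0°.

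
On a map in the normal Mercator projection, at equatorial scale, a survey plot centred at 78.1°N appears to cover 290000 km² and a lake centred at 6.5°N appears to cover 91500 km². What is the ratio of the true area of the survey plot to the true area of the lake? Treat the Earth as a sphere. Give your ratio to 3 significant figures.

0.137

Mercator's areal exaggeration is sec²φ; hence true area = (apparent area) · cos²φ.
True area of survey plot: 290000 × cos²(78.1°) = 290000 × 0.04252 = 12330 km².
True area of lake: 91500 × cos²(6.5°) = 91500 × 0.9872 = 90330 km².
Ratio = 12330 / 90330 ≈ 0.137.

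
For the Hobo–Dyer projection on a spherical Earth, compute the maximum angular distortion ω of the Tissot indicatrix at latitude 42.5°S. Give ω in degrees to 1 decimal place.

8.4°

Hobo–Dyer is a cylindrical equal-area projection with standard parallels at ±37.5°. For cylindrical equal-area with standard parallel φ₀, h = cos φ / cos φ₀ and k = cos φ₀ / cos φ, so h·k = 1.
At 42.5°: h = 0.9293, k = 1.076; principal scales a = 1.076, b = 0.9293.
sin(ω/2) = (a − b)/(a + b) = 0.1467/2.005 = 0.07317, so ω = 2 arcsin(0.07317) ≈ 8.4°.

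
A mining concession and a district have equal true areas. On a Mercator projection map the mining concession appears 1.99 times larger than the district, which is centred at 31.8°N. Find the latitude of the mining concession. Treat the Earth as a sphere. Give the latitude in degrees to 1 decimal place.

Mercator areal scale is sec²φ, so apparent-area ratio = sec²φ₁ / sec²φ₂ = cos²φ₂ / cos²φ₁.
cos²φ₂ / cos²φ₁ = 1.99  ⇒  cos φ₁ = cos 31.8° / √1.99 = 0.8499/1.411 = 0.6025.
φ₁ = arccos(0.6025) ≈ 53.0°.

53.0°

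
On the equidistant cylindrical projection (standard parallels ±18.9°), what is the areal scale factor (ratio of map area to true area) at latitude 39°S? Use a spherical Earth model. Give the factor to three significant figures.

The equidistant cylindrical projection with φ₀ = 18.9° has h = 1 (meridians true) and k = cos φ₀ / cos φ along parallels.
Areal scale = h·k = 1 × cos φ₀ / cos φ; at 39°, h = 1.000, k = 1.217, so h·k = 1.217.

1.22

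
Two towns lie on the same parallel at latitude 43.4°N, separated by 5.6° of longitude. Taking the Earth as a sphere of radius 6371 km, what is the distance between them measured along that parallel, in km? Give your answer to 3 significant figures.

452 km

Arc length along a parallel = R cos φ · Δλ (with Δλ in radians).
= 6371 × cos 43.4° × (5.6° × π/180) = 6371 × 0.7266 × 0.09774 ≈ 452 km.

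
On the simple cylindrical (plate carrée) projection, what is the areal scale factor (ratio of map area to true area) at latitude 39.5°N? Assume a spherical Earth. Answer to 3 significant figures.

Plate carrée maps x = Rλ, y = Rφ. The meridian scale is h = 1 and the parallel scale is k = 1/cos φ = sec φ.
Areal scale = h·k = 1 × sec φ; at 39.5°, h = 1.000, k = 1.296, so h·k = 1.296.

1.30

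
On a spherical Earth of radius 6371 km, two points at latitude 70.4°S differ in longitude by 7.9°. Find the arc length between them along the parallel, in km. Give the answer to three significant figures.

295 km

Arc length along a parallel = R cos φ · Δλ (with Δλ in radians).
= 6371 × cos 70.4° × (7.9° × π/180) = 6371 × 0.3355 × 0.1379 ≈ 295 km.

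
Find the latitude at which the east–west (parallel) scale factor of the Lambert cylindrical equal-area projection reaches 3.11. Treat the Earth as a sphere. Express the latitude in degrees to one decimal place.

The Lambert cylindrical equal-area projection is the cylindrical equal-area projection with its standard parallel at the equator (φ₀ = 0). For cylindrical equal-area with standard parallel φ₀, h = cos φ / cos φ₀ and k = cos φ₀ / cos φ, so h·k = 1.
k = cos φ₀ / cos φ = 3.11  ⇒  cos φ = cos 0° / 3.11 = 0.3215.
φ = arccos(0.3215) ≈ 71.2°.

71.2°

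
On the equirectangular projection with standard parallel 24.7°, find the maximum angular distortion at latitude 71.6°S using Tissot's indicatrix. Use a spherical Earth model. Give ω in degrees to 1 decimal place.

With standard parallel φ₀ = 24.7°, the equirectangular projection gives x = Rλ cos φ₀, y = Rφ, so h = 1 and k = cos 24.7° / cos φ.
At 71.6°: h = 1.000, k = 2.878; principal scales a = 2.878, b = 1.000.
sin(ω/2) = (a − b)/(a + b) = 1.878/3.878 = 0.4843, so ω = 2 arcsin(0.4843) ≈ 57.9°.

57.9°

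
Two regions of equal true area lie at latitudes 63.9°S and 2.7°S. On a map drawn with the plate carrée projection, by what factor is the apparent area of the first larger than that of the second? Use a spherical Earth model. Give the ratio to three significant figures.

2.27

Plate carrée maps x = Rλ, y = Rφ. The meridian scale is h = 1 and the parallel scale is k = 1/cos φ = sec φ.
Areal scale at 63.9°: h·k = 1.000 × 2.273 = 2.273.
Areal scale at 2.7°: h·k = 1.000 × 1.001 = 1.001.
Ratio = 2.273/1.001 ≈ 2.27.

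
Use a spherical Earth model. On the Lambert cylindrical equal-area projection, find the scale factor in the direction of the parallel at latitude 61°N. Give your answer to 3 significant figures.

The Lambert cylindrical equal-area projection is the cylindrical equal-area projection with its standard parallel at the equator (φ₀ = 0). A cylindrical equal-area projection with standard parallel φ₀ has meridian scale h = cos φ / cos φ₀ and parallel scale k = cos φ₀ / cos φ (so areas are preserved, h·k = 1).
k = cos 0° / cos 61° = 1.000/0.4848 = 2.063.

2.06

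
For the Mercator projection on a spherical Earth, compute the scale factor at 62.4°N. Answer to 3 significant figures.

The Mercator projection is conformal; its linear scale factor is the same in every direction and equals sec φ = 1/cos φ.
k = 1/cos 62.4° = 1/0.4633 = 2.158.

2.16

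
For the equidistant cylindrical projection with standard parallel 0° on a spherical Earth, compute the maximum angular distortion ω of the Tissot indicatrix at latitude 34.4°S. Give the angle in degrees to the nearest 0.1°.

11.0°

Plate carrée maps x = Rλ, y = Rφ. The meridian scale is h = 1 and the parallel scale is k = 1/cos φ = sec φ.
At 34.4°: h = 1.000, k = 1.212; principal scales a = 1.212, b = 1.000.
sin(ω/2) = (a − b)/(a + b) = 0.2120/2.212 = 0.09582, so ω = 2 arcsin(0.09582) ≈ 11.0°.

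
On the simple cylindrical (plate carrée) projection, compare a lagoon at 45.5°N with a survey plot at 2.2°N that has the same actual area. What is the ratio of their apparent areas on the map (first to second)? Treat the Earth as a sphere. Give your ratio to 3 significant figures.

Plate carrée maps x = Rλ, y = Rφ. The meridian scale is h = 1 and the parallel scale is k = 1/cos φ = sec φ.
Areal scale at 45.5°: h·k = 1.000 × 1.427 = 1.427.
Areal scale at 2.2°: h·k = 1.000 × 1.001 = 1.001.
Ratio = 1.427/1.001 ≈ 1.43.

1.43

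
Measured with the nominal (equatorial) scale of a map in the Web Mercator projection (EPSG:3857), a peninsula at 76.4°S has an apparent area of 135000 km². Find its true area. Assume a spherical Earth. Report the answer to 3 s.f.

7460 km²

Mercator is conformal, so the point scale is isotropic: h = k = sec φ = 1/cos φ.
Areal scale = k² = sec²φ = 1/cos²(76.4°) = 1/0.2351² = 18.09.
True area = apparent / (areal scale) = 135000 / 18.09 ≈ 7460 km².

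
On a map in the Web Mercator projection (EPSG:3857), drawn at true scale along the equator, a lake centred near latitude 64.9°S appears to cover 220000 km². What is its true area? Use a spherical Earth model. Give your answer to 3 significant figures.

Mercator is conformal, so the point scale is isotropic: h = k = sec φ = 1/cos φ.
Areal scale = k² = sec²φ = 1/cos²(64.9°) = 1/0.4242² = 5.557.
True area = apparent / (areal scale) = 220000 / 5.557 ≈ 39600 km².

39600 km²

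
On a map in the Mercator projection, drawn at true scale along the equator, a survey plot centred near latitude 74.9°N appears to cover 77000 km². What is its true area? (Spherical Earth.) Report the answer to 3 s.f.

5230 km²

Mercator is conformal, so the point scale is isotropic: h = k = sec φ = 1/cos φ.
Areal scale = k² = sec²φ = 1/cos²(74.9°) = 1/0.2605² = 14.74.
True area = apparent / (areal scale) = 77000 / 14.74 ≈ 5230 km².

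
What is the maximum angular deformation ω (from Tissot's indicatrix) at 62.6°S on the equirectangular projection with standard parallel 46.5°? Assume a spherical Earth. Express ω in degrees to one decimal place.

In the equirectangular projection with standard parallel φ₀ = 46.5° (x = Rλ cos φ₀, y = Rφ), meridians are true-scale (h = 1) and the parallel scale is k = cos φ₀ / cos φ.
At 62.6°: h = 1.000, k = 1.496; principal scales a = 1.496, b = 1.000.
sin(ω/2) = (a − b)/(a + b) = 0.4958/2.496 = 0.1986, so ω = 2 arcsin(0.1986) ≈ 22.9°.

22.9°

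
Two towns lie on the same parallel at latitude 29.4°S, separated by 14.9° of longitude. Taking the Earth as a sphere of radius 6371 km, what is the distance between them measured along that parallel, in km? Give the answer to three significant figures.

1440 km

Arc length along a parallel = R cos φ · Δλ (with Δλ in radians).
= 6371 × cos 29.4° × (14.9° × π/180) = 6371 × 0.8712 × 0.2601 ≈ 1440 km.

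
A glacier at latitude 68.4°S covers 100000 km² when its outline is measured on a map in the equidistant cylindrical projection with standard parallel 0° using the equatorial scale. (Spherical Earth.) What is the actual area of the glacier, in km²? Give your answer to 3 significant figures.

36800 km²

For the equirectangular projection with φ₀ = 0 (plate carrée), h = 1 along meridians and k = sec φ along parallels.
Areal scale = h·k = 1 × sec φ; at 68.4°, h = 1.000, k = 2.716, so h·k = 2.716.
True area = apparent / (areal scale) = 100000 / 2.716 ≈ 36800 km².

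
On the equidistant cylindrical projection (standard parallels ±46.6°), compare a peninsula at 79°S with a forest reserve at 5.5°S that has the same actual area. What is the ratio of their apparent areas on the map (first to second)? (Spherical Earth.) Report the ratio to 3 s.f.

5.22

With standard parallel φ₀ = 46.6°, the equirectangular projection gives x = Rλ cos φ₀, y = Rφ, so h = 1 and k = cos 46.6° / cos φ.
Areal scale at 79°: h·k = 1.000 × 3.601 = 3.601.
Areal scale at 5.5°: h·k = 1.000 × 0.6903 = 0.6903.
Ratio = 3.601/0.6903 ≈ 5.22.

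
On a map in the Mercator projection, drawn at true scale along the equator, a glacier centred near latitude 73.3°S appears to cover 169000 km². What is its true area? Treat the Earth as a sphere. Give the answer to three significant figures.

The Mercator projection is conformal; its linear scale factor is the same in every direction and equals sec φ = 1/cos φ.
Areal scale = k² = sec²φ = 1/cos²(73.3°) = 1/0.2874² = 12.11.
True area = apparent / (areal scale) = 169000 / 12.11 ≈ 14000 km².

14000 km²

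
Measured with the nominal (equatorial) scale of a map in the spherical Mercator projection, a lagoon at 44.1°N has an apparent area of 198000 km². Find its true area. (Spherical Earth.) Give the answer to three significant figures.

102000 km²

Mercator is conformal, so the point scale is isotropic: h = k = sec φ = 1/cos φ.
Areal scale = k² = sec²φ = 1/cos²(44.1°) = 1/0.7181² = 1.939.
True area = apparent / (areal scale) = 198000 / 1.939 ≈ 102000 km².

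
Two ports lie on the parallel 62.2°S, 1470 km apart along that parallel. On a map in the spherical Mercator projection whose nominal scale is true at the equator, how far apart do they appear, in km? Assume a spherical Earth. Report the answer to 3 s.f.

For Mercator, h = k = sec φ (a conformal cylindrical projection has a single point scale, 1/cos φ).
Along the parallel, k = sec 62.2° = 1/0.4664 = 2.144.
Map distance = 1470 × 2.144 ≈ 3150 km.

3150 km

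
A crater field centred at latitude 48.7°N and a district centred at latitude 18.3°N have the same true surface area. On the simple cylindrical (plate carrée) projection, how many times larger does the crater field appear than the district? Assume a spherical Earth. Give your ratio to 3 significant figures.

Plate carrée maps x = Rλ, y = Rφ. The meridian scale is h = 1 and the parallel scale is k = 1/cos φ = sec φ.
Areal scale at 48.7°: h·k = 1.000 × 1.515 = 1.515.
Areal scale at 18.3°: h·k = 1.000 × 1.053 = 1.053.
Ratio = 1.515/1.053 ≈ 1.44.

1.44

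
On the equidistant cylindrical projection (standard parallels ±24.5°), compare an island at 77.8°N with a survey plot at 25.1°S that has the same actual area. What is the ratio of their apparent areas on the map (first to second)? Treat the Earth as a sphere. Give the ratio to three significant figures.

With standard parallel φ₀ = 24.5°, the equirectangular projection gives x = Rλ cos φ₀, y = Rφ, so h = 1 and k = cos 24.5° / cos φ.
Areal scale at 77.8°: h·k = 1.000 × 4.306 = 4.306.
Areal scale at 25.1°: h·k = 1.000 × 1.005 = 1.005.
Ratio = 4.306/1.005 ≈ 4.29.

4.29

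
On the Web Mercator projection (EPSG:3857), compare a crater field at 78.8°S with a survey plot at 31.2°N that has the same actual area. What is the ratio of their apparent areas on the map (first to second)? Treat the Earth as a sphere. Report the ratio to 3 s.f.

19.4

Mercator areal scale is sec²φ.
At 78.8°: sec²(78.8°) = 1/0.1942² = 26.51.
At 31.2°: sec²(31.2°) = 1/0.8554² = 1.367.
Ratio = 26.51/1.367 = cos²(31.2°)/cos²(78.8°) ≈ 19.4.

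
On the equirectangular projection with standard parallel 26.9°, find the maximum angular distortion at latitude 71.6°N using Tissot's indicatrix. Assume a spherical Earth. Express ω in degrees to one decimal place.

In the equirectangular projection with standard parallel φ₀ = 26.9° (x = Rλ cos φ₀, y = Rφ), meridians are true-scale (h = 1) and the parallel scale is k = cos φ₀ / cos φ.
At 71.6°: h = 1.000, k = 2.825; principal scales a = 2.825, b = 1.000.
sin(ω/2) = (a − b)/(a + b) = 1.825/3.825 = 0.4772, so ω = 2 arcsin(0.4772) ≈ 57.0°.

57.0°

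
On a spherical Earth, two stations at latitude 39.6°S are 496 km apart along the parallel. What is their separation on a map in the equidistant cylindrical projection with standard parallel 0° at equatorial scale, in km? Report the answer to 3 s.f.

644 km

Plate carrée maps x = Rλ, y = Rφ. The meridian scale is h = 1 and the parallel scale is k = 1/cos φ = sec φ.
Along the parallel, k = sec 39.6° = 1/0.7705 = 1.298.
Map distance = 496 × 1.298 ≈ 644 km.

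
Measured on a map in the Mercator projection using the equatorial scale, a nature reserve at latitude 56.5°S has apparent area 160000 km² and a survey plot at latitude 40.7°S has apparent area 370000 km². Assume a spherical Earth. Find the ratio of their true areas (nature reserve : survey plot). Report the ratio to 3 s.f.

On Mercator the areal scale is sec²φ, so true area = apparent × cos²φ.
True area of nature reserve: 160000 × cos²(56.5°) = 160000 × 0.3046 = 48740 km².
True area of survey plot: 370000 × cos²(40.7°) = 370000 × 0.5748 = 212700 km².
Ratio = 48740 / 212700 ≈ 0.229.

0.229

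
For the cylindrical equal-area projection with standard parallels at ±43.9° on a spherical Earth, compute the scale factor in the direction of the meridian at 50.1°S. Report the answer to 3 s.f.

A cylindrical equal-area projection with standard parallel φ₀ has meridian scale h = cos φ / cos φ₀ and parallel scale k = cos φ₀ / cos φ (so areas are preserved, h·k = 1).
h = cos 50.1° / cos 43.9° = 0.6414/0.7206 = 0.8902.

0.890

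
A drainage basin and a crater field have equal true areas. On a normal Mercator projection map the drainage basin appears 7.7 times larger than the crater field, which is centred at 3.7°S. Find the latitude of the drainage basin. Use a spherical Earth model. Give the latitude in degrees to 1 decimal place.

68.9°

For equal true areas on Mercator, apparent areas scale as sec²φ, so the ratio is cos²φ₂ / cos²φ₁.
cos²φ₂ / cos²φ₁ = 7.7  ⇒  cos φ₁ = cos 3.7° / √7.7 = 0.9979/2.775 = 0.3596.
φ₁ = arccos(0.3596) ≈ 68.9°.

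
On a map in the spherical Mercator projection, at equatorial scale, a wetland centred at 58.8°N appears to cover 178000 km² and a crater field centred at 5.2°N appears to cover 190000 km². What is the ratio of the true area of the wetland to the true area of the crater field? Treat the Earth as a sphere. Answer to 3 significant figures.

Since Mercator area scale is 1/cos²φ, the true area equals the apparent area multiplied by cos²φ.
True area of wetland: 178000 × cos²(58.8°) = 178000 × 0.2684 = 47770 km².
True area of crater field: 190000 × cos²(5.2°) = 190000 × 0.9918 = 188400 km².
Ratio = 47770 / 188400 ≈ 0.253.

0.253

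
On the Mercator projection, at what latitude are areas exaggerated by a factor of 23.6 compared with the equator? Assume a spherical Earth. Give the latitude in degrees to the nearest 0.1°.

Mercator areal scale is sec²φ.
sec²φ = 23.6  ⇒  cos²φ = 0.04237  ⇒  cos φ = 0.2058.
φ = arccos(0.2058) ≈ 78.1°.

78.1°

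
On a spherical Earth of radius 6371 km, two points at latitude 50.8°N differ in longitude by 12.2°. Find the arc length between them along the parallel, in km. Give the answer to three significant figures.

857 km

Arc length along a parallel = R cos φ · Δλ (with Δλ in radians).
= 6371 × cos 50.8° × (12.2° × π/180) = 6371 × 0.6320 × 0.2129 ≈ 857 km.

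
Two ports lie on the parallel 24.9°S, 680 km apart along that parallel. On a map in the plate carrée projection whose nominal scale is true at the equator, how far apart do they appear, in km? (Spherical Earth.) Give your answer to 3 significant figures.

In the plate carrée (x = Rλ, y = Rφ), meridians are true-scale (h = 1) and parallels are stretched by k = sec φ.
Along the parallel, k = sec 24.9° = 1/0.9070 = 1.102.
Map distance = 680 × 1.102 ≈ 750 km.

750 km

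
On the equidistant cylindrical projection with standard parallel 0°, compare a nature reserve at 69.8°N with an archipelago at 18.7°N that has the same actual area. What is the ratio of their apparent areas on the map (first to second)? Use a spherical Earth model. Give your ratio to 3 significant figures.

Plate carrée maps x = Rλ, y = Rφ. The meridian scale is h = 1 and the parallel scale is k = 1/cos φ = sec φ.
Areal scale at 69.8°: h·k = 1.000 × 2.896 = 2.896.
Areal scale at 18.7°: h·k = 1.000 × 1.056 = 1.056.
Ratio = 2.896/1.056 ≈ 2.74.

2.74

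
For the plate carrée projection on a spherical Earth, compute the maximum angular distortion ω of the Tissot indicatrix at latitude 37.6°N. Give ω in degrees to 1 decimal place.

For the equirectangular projection with φ₀ = 0 (plate carrée), h = 1 along meridians and k = sec φ along parallels.
At 37.6°: h = 1.000, k = 1.262; principal scales a = 1.262, b = 1.000.
sin(ω/2) = (a − b)/(a + b) = 0.2622/2.262 = 0.1159, so ω = 2 arcsin(0.1159) ≈ 13.3°.

13.3°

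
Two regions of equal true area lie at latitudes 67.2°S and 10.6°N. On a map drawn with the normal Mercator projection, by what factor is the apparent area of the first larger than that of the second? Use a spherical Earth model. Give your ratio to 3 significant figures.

6.43

Mercator areal scale is sec²φ.
At 67.2°: sec²(67.2°) = 1/0.3875² = 6.659.
At 10.6°: sec²(10.6°) = 1/0.9829² = 1.035.
Ratio = 6.659/1.035 = cos²(10.6°)/cos²(67.2°) ≈ 6.43.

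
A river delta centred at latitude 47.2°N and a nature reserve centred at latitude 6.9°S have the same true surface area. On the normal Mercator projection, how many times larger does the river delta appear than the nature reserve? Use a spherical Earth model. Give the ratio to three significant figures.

2.13

Mercator is conformal with k = sec φ, so areal scale = k² = sec²φ.
At 47.2°: sec²(47.2°) = 1/0.6794² = 2.166.
At 6.9°: sec²(6.9°) = 1/0.9928² = 1.015.
Ratio = 2.166/1.015 = cos²(6.9°)/cos²(47.2°) ≈ 2.13.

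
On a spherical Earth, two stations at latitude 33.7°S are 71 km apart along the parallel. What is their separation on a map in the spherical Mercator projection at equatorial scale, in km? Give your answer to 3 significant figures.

85.3 km

The Mercator projection is conformal; its linear scale factor is the same in every direction and equals sec φ = 1/cos φ.
Along the parallel, k = sec 33.7° = 1/0.8320 = 1.202.
Map distance = 71 × 1.202 ≈ 85.3 km.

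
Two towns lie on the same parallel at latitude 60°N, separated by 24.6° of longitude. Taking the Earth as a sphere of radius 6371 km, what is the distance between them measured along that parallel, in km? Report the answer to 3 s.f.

Arc length along a parallel = R cos φ · Δλ (with Δλ in radians).
= 6371 × cos 60° × (24.6° × π/180) = 6371 × 0.5000 × 0.4294 ≈ 1370 km.

1370 km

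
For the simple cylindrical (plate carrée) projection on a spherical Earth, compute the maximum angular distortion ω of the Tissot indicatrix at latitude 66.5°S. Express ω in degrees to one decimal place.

In the plate carrée (x = Rλ, y = Rφ), meridians are true-scale (h = 1) and parallels are stretched by k = sec φ.
At 66.5°: h = 1.000, k = 2.508; principal scales a = 2.508, b = 1.000.
sin(ω/2) = (a − b)/(a + b) = 1.508/3.508 = 0.4298, so ω = 2 arcsin(0.4298) ≈ 50.9°.

50.9°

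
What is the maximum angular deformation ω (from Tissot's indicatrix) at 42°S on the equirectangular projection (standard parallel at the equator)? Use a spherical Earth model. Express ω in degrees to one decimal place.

16.9°

Plate carrée maps x = Rλ, y = Rφ. The meridian scale is h = 1 and the parallel scale is k = 1/cos φ = sec φ.
At 42°: h = 1.000, k = 1.346; principal scales a = 1.346, b = 1.000.
sin(ω/2) = (a − b)/(a + b) = 0.3456/2.346 = 0.1474, so ω = 2 arcsin(0.1474) ≈ 16.9°.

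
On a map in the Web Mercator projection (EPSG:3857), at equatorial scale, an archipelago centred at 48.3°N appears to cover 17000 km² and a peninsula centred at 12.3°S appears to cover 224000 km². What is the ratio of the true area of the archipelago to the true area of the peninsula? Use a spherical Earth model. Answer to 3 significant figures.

0.0352

Mercator's areal exaggeration is sec²φ; hence true area = (apparent area) · cos²φ.
True area of archipelago: 17000 × cos²(48.3°) = 17000 × 0.4425 = 7523 km².
True area of peninsula: 224000 × cos²(12.3°) = 224000 × 0.9546 = 213800 km².
Ratio = 7523 / 213800 ≈ 0.0352.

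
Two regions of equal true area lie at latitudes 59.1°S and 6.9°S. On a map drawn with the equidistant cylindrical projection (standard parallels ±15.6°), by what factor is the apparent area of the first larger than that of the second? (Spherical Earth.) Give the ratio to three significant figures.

1.93

The equidistant cylindrical projection with φ₀ = 15.6° has h = 1 (meridians true) and k = cos φ₀ / cos φ along parallels.
Areal scale at 59.1°: h·k = 1.000 × 1.876 = 1.876.
Areal scale at 6.9°: h·k = 1.000 × 0.9702 = 0.9702.
Ratio = 1.876/0.9702 ≈ 1.93.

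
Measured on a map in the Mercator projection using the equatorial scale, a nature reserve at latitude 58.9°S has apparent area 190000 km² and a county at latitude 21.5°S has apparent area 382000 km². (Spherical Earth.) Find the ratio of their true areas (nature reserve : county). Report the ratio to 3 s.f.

Since Mercator area scale is 1/cos²φ, the true area equals the apparent area multiplied by cos²φ.
True area of nature reserve: 190000 × cos²(58.9°) = 190000 × 0.2668 = 50690 km².
True area of county: 382000 × cos²(21.5°) = 382000 × 0.8657 = 330700 km².
Ratio = 50690 / 330700 ≈ 0.153.

0.153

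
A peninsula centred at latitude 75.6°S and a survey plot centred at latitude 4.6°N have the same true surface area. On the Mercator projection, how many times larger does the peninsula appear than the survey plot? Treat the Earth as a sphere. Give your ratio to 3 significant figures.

16.1

Mercator areal scale is sec²φ.
At 75.6°: sec²(75.6°) = 1/0.2487² = 16.17.
At 4.6°: sec²(4.6°) = 1/0.9968² = 1.006.
Ratio = 16.17/1.006 = cos²(4.6°)/cos²(75.6°) ≈ 16.1.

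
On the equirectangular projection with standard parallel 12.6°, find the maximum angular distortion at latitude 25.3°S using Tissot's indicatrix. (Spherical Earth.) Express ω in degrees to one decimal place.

4.4°

With standard parallel φ₀ = 12.6°, the equirectangular projection gives x = Rλ cos φ₀, y = Rφ, so h = 1 and k = cos 12.6° / cos φ.
At 25.3°: h = 1.000, k = 1.079; principal scales a = 1.079, b = 1.000.
sin(ω/2) = (a − b)/(a + b) = 0.07946/2.079 = 0.03821, so ω = 2 arcsin(0.03821) ≈ 4.4°.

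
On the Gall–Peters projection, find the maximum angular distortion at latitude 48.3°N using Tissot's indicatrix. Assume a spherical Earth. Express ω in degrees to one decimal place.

The Gall–Peters projection is cylindrical equal-area with φ₀ = 45°. For cylindrical equal-area with standard parallel φ₀, h = cos φ / cos φ₀ and k = cos φ₀ / cos φ, so h·k = 1.
At 48.3°: h = 0.9408, k = 1.063; principal scales a = 1.063, b = 0.9408.
sin(ω/2) = (a − b)/(a + b) = 0.1222/2.004 = 0.06097, so ω = 2 arcsin(0.06097) ≈ 7.0°.

7.0°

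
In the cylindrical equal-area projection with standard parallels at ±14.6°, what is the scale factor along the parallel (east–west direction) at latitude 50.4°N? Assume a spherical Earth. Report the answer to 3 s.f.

1.52

Cylindrical equal-area (φ₀ = 14.6°): h = cos φ / cos 14.6° along meridians, k = cos 14.6° / cos φ along parallels; h·k = 1.
k = cos 14.6° / cos 50.4° = 0.9677/0.6374 = 1.518.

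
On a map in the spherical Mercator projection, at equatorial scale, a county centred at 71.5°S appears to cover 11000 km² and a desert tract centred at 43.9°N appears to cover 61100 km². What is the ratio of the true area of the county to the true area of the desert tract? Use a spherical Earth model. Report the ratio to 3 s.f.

On Mercator the areal scale is sec²φ, so true area = apparent × cos²φ.
True area of county: 11000 × cos²(71.5°) = 11000 × 0.1007 = 1108 km².
True area of desert tract: 61100 × cos²(43.9°) = 61100 × 0.5192 = 31720 km².
Ratio = 1108 / 31720 ≈ 0.0349.

0.0349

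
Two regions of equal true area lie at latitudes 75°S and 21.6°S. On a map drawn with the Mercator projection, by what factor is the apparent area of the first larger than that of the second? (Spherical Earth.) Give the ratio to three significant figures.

12.9

On Mercator, area is exaggerated by sec²φ = 1/cos²φ.
At 75°: sec²(75°) = 1/0.2588² = 14.93.
At 21.6°: sec²(21.6°) = 1/0.9298² = 1.157.
Ratio = 14.93/1.157 = cos²(21.6°)/cos²(75°) ≈ 12.9.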